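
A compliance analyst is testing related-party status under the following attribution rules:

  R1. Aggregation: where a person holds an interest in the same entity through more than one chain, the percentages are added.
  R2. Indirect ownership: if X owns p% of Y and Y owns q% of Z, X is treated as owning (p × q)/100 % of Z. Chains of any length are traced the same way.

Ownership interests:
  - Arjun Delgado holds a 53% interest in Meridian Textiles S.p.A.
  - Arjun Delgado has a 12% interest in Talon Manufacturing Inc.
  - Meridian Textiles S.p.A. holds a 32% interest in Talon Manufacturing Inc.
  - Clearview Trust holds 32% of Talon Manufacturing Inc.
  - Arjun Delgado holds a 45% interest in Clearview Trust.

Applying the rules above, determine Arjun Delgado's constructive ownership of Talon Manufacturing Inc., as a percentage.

Chain via Meridian Textiles S.p.A. (R2): 53% × 32% = 16.96% of Talon Manufacturing Inc.
Chain via Clearview Trust (R2): 45% × 32% = 14.4% of Talon Manufacturing Inc.
Direct interest in Talon Manufacturing Inc: 12%.
Aggregating (R1): 16.96% + 14.4% + 12% = 43.36%.

43.36%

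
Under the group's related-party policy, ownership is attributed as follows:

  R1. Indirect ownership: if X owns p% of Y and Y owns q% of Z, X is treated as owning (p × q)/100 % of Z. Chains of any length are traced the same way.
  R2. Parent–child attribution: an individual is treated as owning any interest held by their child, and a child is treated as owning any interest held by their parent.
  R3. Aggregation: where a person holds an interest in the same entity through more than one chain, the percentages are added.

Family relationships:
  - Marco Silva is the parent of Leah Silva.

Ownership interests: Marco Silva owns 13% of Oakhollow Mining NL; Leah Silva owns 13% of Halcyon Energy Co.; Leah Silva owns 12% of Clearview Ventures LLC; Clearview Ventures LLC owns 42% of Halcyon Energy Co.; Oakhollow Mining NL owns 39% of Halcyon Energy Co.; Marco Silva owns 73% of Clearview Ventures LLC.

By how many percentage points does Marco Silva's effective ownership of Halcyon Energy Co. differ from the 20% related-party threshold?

33.77

By parent–child attribution (R2), Marco Silva is treated as also owning Leah Silva's interest in Clearview Ventures LLC, giving 73% + 12% = 85%.
By parent–child attribution (R2), Marco Silva is treated as owning Leah Silva's 13% interest in Halcyon Energy Co.
Chain via Clearview Ventures LLC (R1): 85% × 42% = 35.7% of Halcyon Energy Co.
Chain via Oakhollow Mining NL (R1): 13% × 39% = 5.07% of Halcyon Energy Co.
Direct interest in Halcyon Energy Co: 13%.
Aggregating (R3): 35.7% + 5.07% + 13% = 53.77%.
53.77% exceeds the 20% threshold by 33.77 percentage points.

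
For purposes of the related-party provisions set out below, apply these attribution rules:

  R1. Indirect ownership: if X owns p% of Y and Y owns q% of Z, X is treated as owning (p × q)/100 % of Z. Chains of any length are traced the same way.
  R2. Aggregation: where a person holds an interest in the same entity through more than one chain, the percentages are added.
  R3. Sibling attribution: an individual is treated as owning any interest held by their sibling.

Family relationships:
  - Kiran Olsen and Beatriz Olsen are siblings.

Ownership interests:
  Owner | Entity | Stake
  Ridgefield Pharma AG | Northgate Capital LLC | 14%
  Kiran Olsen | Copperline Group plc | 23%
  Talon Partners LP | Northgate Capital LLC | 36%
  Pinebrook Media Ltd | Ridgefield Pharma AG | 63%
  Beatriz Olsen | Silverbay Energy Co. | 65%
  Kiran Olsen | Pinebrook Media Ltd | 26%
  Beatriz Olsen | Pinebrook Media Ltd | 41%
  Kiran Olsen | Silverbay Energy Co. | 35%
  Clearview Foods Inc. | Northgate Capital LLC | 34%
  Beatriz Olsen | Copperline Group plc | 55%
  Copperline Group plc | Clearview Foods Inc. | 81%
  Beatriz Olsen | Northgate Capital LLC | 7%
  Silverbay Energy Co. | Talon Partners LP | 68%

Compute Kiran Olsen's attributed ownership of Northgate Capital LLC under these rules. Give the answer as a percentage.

58.8706%

By sibling attribution (R3), Kiran Olsen is treated as also owning Beatriz Olsen's interest in Copperline Group plc, giving 23% + 55% = 78%.
By sibling attribution (R3), Kiran Olsen is treated as also owning Beatriz Olsen's interest in Silverbay Energy Co, giving 35% + 65% = 100%.
By sibling attribution (R3), Kiran Olsen is treated as also owning Beatriz Olsen's interest in Pinebrook Media Ltd, giving 26% + 41% = 67%.
By sibling attribution (R3), Kiran Olsen is treated as owning Beatriz Olsen's 7% interest in Northgate Capital LLC.
Chain via Copperline Group plc → Clearview Foods Inc. (R1): 78% × 81% × 34% = 21.4812% of Northgate Capital LLC.
Chain via Silverbay Energy Co. → Talon Partners LP (R1): 100% × 68% × 36% = 24.48% of Northgate Capital LLC.
Chain via Pinebrook Media Ltd → Ridgefield Pharma AG (R1): 67% × 63% × 14% = 5.9094% of Northgate Capital LLC.
Direct interest in Northgate Capital LLC: 7%.
Aggregating (R2): 21.4812% + 24.48% + 5.9094% + 7% = 58.8706%.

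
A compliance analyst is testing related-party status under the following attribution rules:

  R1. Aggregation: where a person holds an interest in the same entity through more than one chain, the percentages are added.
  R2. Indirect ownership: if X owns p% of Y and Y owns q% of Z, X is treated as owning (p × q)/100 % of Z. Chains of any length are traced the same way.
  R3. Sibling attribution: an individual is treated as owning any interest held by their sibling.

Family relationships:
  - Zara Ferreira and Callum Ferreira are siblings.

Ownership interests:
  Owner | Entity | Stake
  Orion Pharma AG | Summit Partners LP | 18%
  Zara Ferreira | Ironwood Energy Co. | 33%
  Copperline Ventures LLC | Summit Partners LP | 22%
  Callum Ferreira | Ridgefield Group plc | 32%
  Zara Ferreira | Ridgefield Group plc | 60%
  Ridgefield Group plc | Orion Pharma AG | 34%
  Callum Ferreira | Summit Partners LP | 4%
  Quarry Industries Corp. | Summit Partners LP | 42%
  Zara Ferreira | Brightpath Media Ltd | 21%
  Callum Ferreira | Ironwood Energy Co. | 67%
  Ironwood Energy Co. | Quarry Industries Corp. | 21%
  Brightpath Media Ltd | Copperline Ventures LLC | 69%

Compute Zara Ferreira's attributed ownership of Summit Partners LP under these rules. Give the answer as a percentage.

21.6382%

By sibling attribution (R3), Zara Ferreira is treated as also owning Callum Ferreira's interest in Ironwood Energy Co, giving 33% + 67% = 100%.
By sibling attribution (R3), Zara Ferreira is treated as also owning Callum Ferreira's interest in Ridgefield Group plc, giving 60% + 32% = 92%.
By sibling attribution (R3), Zara Ferreira is treated as owning Callum Ferreira's 4% interest in Summit Partners LP.
Chain via Ironwood Energy Co. → Quarry Industries Corp. (R2): 100% × 21% × 42% = 8.82% of Summit Partners LP.
Chain via Ridgefield Group plc → Orion Pharma AG (R2): 92% × 34% × 18% = 5.6304% of Summit Partners LP.
Chain via Brightpath Media Ltd → Copperline Ventures LLC (R2): 21% × 69% × 22% = 3.1878% of Summit Partners LP.
Direct interest in Summit Partners LP: 4%.
Aggregating (R1): 8.82% + 5.6304% + 3.1878% + 4% = 21.6382%.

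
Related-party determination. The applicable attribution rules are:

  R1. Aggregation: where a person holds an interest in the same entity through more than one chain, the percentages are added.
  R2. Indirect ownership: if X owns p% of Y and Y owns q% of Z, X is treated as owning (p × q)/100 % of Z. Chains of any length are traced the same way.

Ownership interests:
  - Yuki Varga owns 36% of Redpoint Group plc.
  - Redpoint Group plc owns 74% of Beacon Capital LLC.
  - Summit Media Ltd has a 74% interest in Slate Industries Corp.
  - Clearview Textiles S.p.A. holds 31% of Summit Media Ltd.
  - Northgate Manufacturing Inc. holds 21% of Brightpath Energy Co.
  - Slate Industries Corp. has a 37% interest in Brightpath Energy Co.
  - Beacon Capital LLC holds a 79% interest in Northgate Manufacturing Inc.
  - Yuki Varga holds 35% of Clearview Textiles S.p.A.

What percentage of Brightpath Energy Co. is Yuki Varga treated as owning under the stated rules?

7.390306%

Chain via Redpoint Group plc → Beacon Capital LLC → Northgate Manufacturing Inc. (R2): 36% × 74% × 79% × 21% = 4.419576% of Brightpath Energy Co.
Chain via Clearview Textiles S.p.A. → Summit Media Ltd → Slate Industries Corp. (R2): 35% × 31% × 74% × 37% = 2.97073% of Brightpath Energy Co.
Aggregating (R1): 4.419576% + 2.97073% = 7.390306%.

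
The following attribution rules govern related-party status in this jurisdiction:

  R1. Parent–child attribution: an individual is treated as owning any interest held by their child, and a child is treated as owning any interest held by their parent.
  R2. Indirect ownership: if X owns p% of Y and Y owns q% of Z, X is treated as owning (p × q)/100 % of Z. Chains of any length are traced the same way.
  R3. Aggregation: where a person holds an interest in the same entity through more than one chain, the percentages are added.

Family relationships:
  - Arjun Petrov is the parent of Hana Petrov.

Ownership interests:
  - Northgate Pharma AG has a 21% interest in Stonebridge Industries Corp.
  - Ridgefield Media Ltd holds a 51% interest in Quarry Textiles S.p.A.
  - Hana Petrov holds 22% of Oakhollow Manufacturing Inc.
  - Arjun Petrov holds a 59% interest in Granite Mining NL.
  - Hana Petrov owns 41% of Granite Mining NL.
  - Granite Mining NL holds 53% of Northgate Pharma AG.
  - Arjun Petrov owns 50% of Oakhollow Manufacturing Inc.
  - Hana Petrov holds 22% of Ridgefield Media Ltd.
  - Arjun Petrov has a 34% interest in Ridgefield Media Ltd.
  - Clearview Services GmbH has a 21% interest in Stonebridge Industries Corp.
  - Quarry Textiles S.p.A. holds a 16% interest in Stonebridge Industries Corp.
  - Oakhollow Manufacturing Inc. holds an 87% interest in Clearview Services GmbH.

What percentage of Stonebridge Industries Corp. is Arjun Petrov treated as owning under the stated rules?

By parent–child attribution (R1), Arjun Petrov is treated as also owning Hana Petrov's interest in Ridgefield Media Ltd, giving 34% + 22% = 56%.
By parent–child attribution (R1), Arjun Petrov is treated as also owning Hana Petrov's interest in Oakhollow Manufacturing Inc, giving 50% + 22% = 72%.
By parent–child attribution (R1), Arjun Petrov is treated as also owning Hana Petrov's interest in Granite Mining NL, giving 59% + 41% = 100%.
Chain via Ridgefield Media Ltd → Quarry Textiles S.p.A. (R2): 56% × 51% × 16% = 4.5696% of Stonebridge Industries Corp.
Chain via Oakhollow Manufacturing Inc. → Clearview Services GmbH (R2): 72% × 87% × 21% = 13.1544% of Stonebridge Industries Corp.
Chain via Granite Mining NL → Northgate Pharma AG (R2): 100% × 53% × 21% = 11.13% of Stonebridge Industries Corp.
Aggregating (R3): 4.5696% + 13.1544% + 11.13% = 28.854%.

28.854%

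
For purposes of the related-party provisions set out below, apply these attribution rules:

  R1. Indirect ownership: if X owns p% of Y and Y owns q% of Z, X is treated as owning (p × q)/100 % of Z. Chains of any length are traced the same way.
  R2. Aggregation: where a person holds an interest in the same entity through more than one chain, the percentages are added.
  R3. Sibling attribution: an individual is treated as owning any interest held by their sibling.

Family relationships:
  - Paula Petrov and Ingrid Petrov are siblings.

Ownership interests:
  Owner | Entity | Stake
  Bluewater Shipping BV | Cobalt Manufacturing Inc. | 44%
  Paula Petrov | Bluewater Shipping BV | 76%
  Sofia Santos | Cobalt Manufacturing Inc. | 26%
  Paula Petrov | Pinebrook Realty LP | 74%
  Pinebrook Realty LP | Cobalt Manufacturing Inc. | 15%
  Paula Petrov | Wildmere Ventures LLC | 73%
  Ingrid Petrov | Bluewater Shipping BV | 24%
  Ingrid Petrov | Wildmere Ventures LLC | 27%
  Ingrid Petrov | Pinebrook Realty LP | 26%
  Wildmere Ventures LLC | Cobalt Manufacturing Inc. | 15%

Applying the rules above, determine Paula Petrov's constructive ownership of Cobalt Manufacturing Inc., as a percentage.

74%

By sibling attribution (R3), Paula Petrov is treated as also owning Ingrid Petrov's interest in Pinebrook Realty LP, giving 74% + 26% = 100%.
By sibling attribution (R3), Paula Petrov is treated as also owning Ingrid Petrov's interest in Wildmere Ventures LLC, giving 73% + 27% = 100%.
By sibling attribution (R3), Paula Petrov is treated as also owning Ingrid Petrov's interest in Bluewater Shipping BV, giving 76% + 24% = 100%.
Chain via Pinebrook Realty LP (R1): 100% × 15% = 15% of Cobalt Manufacturing Inc.
Chain via Wildmere Ventures LLC (R1): 100% × 15% = 15% of Cobalt Manufacturing Inc.
Chain via Bluewater Shipping BV (R1): 100% × 44% = 44% of Cobalt Manufacturing Inc.
Aggregating (R2): 15% + 15% + 44% = 74%.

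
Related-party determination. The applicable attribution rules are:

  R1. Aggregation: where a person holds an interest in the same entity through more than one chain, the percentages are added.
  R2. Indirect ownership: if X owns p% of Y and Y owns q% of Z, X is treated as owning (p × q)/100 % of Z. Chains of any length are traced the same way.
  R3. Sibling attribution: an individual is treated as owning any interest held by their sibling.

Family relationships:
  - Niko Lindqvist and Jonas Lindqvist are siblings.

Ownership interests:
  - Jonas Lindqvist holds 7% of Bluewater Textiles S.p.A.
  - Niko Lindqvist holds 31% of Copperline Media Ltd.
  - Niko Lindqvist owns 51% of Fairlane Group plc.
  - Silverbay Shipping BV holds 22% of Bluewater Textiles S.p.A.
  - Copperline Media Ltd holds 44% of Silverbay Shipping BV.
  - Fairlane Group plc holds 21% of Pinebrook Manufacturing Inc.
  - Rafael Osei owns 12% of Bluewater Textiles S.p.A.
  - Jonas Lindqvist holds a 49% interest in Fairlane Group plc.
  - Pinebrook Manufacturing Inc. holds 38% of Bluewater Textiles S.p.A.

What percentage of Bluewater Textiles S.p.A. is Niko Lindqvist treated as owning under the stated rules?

17.9808%

By sibling attribution (R3), Niko Lindqvist is treated as also owning Jonas Lindqvist's interest in Fairlane Group plc, giving 51% + 49% = 100%.
By sibling attribution (R3), Niko Lindqvist is treated as owning Jonas Lindqvist's 7% interest in Bluewater Textiles S.p.A.
Chain via Copperline Media Ltd → Silverbay Shipping BV (R2): 31% × 44% × 22% = 3.0008% of Bluewater Textiles S.p.A.
Chain via Fairlane Group plc → Pinebrook Manufacturing Inc. (R2): 100% × 21% × 38% = 7.98% of Bluewater Textiles S.p.A.
Direct interest in Bluewater Textiles S.p.A: 7%.
Aggregating (R1): 3.0008% + 7.98% + 7% = 17.9808%.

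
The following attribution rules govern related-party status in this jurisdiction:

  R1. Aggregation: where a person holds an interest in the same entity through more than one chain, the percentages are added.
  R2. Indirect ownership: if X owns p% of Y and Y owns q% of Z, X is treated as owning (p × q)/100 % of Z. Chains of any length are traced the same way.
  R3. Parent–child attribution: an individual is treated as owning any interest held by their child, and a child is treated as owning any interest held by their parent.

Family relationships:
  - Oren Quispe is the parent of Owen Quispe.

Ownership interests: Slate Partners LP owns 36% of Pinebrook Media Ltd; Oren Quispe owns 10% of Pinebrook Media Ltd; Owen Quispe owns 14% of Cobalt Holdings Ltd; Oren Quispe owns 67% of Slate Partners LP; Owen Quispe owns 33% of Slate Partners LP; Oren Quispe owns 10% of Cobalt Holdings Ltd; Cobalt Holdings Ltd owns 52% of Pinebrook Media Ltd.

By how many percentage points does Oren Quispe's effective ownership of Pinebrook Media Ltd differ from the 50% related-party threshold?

By parent–child attribution (R3), Oren Quispe is treated as also owning Owen Quispe's interest in Slate Partners LP, giving 67% + 33% = 100%.
By parent–child attribution (R3), Oren Quispe is treated as also owning Owen Quispe's interest in Cobalt Holdings Ltd, giving 10% + 14% = 24%.
Chain via Slate Partners LP (R2): 100% × 36% = 36% of Pinebrook Media Ltd.
Chain via Cobalt Holdings Ltd (R2): 24% × 52% = 12.48% of Pinebrook Media Ltd.
Direct interest in Pinebrook Media Ltd: 10%.
Aggregating (R1): 36% + 12.48% + 10% = 58.48%.
58.48% exceeds the 50% threshold by 8.48 percentage points.

8.48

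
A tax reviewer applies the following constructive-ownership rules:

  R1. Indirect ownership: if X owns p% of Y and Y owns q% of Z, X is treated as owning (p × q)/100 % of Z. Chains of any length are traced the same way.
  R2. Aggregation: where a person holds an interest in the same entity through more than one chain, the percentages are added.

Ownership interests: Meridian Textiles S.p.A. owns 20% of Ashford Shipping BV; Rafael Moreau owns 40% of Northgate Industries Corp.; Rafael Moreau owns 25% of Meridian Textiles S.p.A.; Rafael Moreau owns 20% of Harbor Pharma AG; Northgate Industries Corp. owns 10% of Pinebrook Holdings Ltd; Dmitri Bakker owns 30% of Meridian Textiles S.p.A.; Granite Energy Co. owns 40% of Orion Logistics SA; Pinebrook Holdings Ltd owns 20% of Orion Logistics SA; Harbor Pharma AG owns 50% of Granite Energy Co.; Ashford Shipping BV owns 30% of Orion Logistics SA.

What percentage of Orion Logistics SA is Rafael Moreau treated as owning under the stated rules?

Chain via Harbor Pharma AG → Granite Energy Co. (R1): 20% × 50% × 40% = 4% of Orion Logistics SA.
Chain via Northgate Industries Corp. → Pinebrook Holdings Ltd (R1): 40% × 10% × 20% = 0.8% of Orion Logistics SA.
Chain via Meridian Textiles S.p.A. → Ashford Shipping BV (R1): 25% × 20% × 30% = 1.5% of Orion Logistics SA.
Aggregating (R2): 4% + 0.8% + 1.5% = 6.3%.

6.3%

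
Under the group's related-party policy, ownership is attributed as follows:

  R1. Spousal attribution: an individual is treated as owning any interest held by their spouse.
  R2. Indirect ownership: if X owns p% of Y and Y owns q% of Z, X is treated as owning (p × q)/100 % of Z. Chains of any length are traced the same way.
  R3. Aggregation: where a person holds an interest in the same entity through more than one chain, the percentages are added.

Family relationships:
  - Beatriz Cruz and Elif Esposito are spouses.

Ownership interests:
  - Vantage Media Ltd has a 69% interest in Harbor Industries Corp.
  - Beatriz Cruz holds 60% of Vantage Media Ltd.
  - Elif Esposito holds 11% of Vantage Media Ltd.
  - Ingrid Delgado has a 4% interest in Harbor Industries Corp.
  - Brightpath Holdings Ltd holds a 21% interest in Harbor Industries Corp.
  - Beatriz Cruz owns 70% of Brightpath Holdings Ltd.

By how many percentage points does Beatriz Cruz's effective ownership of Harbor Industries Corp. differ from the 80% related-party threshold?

16.31

By spousal attribution (R1), Beatriz Cruz is treated as also owning Elif Esposito's interest in Vantage Media Ltd, giving 60% + 11% = 71%.
Chain via Vantage Media Ltd (R2): 71% × 69% = 48.99% of Harbor Industries Corp.
Chain via Brightpath Holdings Ltd (R2): 70% × 21% = 14.7% of Harbor Industries Corp.
Aggregating (R3): 48.99% + 14.7% = 63.69%.
63.69% falls short of the 80% threshold by 16.31 percentage points.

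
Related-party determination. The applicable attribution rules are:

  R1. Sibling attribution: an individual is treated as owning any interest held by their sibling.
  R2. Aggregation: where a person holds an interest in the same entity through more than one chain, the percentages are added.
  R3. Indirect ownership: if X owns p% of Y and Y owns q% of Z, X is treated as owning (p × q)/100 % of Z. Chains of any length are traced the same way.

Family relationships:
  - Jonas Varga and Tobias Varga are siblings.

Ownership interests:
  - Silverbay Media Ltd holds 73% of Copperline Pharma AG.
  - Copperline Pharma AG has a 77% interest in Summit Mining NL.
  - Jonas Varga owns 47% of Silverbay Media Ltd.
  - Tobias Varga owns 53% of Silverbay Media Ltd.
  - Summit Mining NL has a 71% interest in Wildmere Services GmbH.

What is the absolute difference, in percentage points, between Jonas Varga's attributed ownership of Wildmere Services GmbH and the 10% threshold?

29.9091

By sibling attribution (R1), Jonas Varga is treated as also owning Tobias Varga's interest in Silverbay Media Ltd, giving 47% + 53% = 100%.
Chain via Silverbay Media Ltd → Copperline Pharma AG → Summit Mining NL (R3): 100% × 73% × 77% × 71% = 39.9091% of Wildmere Services GmbH.
39.9091% exceeds the 10% threshold by 29.9091 percentage points.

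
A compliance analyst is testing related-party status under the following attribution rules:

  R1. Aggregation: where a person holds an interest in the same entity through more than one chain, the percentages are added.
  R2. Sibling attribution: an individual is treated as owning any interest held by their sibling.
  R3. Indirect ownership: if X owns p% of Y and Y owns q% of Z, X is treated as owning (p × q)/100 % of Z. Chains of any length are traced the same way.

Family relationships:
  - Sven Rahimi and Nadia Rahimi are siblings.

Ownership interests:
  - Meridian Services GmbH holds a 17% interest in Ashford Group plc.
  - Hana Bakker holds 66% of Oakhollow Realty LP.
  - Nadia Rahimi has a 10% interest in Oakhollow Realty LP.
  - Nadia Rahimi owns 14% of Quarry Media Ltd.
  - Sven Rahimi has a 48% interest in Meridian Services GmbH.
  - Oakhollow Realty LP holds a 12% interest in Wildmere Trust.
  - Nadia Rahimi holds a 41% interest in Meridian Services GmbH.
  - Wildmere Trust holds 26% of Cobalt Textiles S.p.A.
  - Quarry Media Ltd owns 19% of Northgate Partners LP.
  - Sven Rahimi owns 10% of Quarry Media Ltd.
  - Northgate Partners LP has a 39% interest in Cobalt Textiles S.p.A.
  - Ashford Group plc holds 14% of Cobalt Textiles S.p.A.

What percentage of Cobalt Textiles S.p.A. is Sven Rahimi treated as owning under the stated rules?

By sibling attribution (R2), Sven Rahimi is treated as also owning Nadia Rahimi's interest in Meridian Services GmbH, giving 48% + 41% = 89%.
By sibling attribution (R2), Sven Rahimi is treated as also owning Nadia Rahimi's interest in Quarry Media Ltd, giving 10% + 14% = 24%.
By sibling attribution (R2), Sven Rahimi is treated as owning Nadia Rahimi's 10% interest in Oakhollow Realty LP.
Chain via Meridian Services GmbH → Ashford Group plc (R3): 89% × 17% × 14% = 2.1182% of Cobalt Textiles S.p.A.
Chain via Quarry Media Ltd → Northgate Partners LP (R3): 24% × 19% × 39% = 1.7784% of Cobalt Textiles S.p.A.
Chain via Oakhollow Realty LP → Wildmere Trust (R3): 10% × 12% × 26% = 0.312% of Cobalt Textiles S.p.A.
Aggregating (R1): 2.1182% + 1.7784% + 0.312% = 4.2086%.

4.2086%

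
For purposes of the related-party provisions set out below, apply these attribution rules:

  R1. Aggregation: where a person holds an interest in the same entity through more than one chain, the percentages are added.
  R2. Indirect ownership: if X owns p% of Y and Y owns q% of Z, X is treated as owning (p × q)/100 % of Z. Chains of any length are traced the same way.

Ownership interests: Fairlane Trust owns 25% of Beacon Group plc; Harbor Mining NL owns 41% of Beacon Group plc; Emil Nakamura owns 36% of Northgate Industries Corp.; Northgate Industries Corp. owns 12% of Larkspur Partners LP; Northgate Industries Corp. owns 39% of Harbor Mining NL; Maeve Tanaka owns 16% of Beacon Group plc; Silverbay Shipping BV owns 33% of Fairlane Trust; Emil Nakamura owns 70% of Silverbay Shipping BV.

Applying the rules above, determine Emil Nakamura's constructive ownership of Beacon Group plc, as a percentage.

Chain via Northgate Industries Corp. → Harbor Mining NL (R2): 36% × 39% × 41% = 5.7564% of Beacon Group plc.
Chain via Silverbay Shipping BV → Fairlane Trust (R2): 70% × 33% × 25% = 5.775% of Beacon Group plc.
Aggregating (R1): 5.7564% + 5.775% = 11.5314%.

11.5314%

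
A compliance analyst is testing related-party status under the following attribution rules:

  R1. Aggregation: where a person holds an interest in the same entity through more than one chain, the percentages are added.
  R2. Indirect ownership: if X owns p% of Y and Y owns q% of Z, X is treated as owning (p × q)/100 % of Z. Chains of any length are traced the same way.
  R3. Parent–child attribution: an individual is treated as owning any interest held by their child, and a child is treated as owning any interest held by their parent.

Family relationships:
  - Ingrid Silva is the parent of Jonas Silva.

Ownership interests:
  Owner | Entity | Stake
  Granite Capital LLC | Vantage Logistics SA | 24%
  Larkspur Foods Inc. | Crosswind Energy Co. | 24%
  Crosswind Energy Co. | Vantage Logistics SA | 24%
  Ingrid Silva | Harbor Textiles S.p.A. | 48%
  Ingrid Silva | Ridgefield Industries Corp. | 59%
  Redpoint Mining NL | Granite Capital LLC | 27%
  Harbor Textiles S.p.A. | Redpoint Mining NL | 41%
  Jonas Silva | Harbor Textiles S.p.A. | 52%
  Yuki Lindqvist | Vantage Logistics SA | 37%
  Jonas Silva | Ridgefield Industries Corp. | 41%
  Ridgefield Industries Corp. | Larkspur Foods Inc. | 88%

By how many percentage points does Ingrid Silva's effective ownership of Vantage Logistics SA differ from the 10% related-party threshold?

By parent–child attribution (R3), Ingrid Silva is treated as also owning Jonas Silva's interest in Ridgefield Industries Corp, giving 59% + 41% = 100%.
By parent–child attribution (R3), Ingrid Silva is treated as also owning Jonas Silva's interest in Harbor Textiles S.p.A, giving 48% + 52% = 100%.
Chain via Ridgefield Industries Corp. → Larkspur Foods Inc. → Crosswind Energy Co. (R2): 100% × 88% × 24% × 24% = 5.0688% of Vantage Logistics SA.
Chain via Harbor Textiles S.p.A. → Redpoint Mining NL → Granite Capital LLC (R2): 100% × 41% × 27% × 24% = 2.6568% of Vantage Logistics SA.
Aggregating (R1): 5.0688% + 2.6568% = 7.7256%.
7.7256% falls short of the 10% threshold by 2.2744 percentage points.

2.2744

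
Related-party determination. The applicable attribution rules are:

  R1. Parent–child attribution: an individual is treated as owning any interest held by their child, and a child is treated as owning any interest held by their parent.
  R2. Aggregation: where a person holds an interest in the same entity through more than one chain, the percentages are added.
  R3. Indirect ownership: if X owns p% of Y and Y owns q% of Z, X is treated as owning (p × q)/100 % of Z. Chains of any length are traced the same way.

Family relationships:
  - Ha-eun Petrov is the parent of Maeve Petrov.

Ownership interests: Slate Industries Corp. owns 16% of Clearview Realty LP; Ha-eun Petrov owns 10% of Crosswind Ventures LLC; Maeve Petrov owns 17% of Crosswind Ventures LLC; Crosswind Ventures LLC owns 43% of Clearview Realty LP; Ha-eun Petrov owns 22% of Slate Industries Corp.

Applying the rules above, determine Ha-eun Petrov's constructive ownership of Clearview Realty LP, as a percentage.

By parent–child attribution (R1), Ha-eun Petrov is treated as also owning Maeve Petrov's interest in Crosswind Ventures LLC, giving 10% + 17% = 27%.
Chain via Crosswind Ventures LLC (R3): 27% × 43% = 11.61% of Clearview Realty LP.
Chain via Slate Industries Corp. (R3): 22% × 16% = 3.52% of Clearview Realty LP.
Aggregating (R2): 11.61% + 3.52% = 15.13%.

15.13%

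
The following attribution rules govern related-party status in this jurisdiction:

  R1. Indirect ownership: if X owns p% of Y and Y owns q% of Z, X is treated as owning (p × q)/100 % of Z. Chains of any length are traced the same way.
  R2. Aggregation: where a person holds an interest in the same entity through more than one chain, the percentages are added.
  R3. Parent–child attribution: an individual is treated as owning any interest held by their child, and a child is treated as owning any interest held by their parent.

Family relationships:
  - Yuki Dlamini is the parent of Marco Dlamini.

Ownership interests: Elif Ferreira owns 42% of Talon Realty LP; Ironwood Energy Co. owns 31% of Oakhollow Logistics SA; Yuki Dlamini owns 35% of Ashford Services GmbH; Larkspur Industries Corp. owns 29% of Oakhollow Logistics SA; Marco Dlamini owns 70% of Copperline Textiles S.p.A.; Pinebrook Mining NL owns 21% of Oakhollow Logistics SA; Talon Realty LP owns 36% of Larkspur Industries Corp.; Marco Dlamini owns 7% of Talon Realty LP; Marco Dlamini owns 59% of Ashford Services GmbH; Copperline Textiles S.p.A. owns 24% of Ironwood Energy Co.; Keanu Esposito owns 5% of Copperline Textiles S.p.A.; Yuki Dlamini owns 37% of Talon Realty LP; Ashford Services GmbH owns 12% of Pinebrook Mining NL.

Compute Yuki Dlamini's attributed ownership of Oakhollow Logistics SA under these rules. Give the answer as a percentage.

12.1704%

By parent–child attribution (R3), Yuki Dlamini is treated as also owning Marco Dlamini's interest in Talon Realty LP, giving 37% + 7% = 44%.
By parent–child attribution (R3), Yuki Dlamini is treated as also owning Marco Dlamini's interest in Ashford Services GmbH, giving 35% + 59% = 94%.
By parent–child attribution (R3), Yuki Dlamini is treated as owning Marco Dlamini's 70% interest in Copperline Textiles S.p.A.
Chain via Talon Realty LP → Larkspur Industries Corp. (R1): 44% × 36% × 29% = 4.5936% of Oakhollow Logistics SA.
Chain via Ashford Services GmbH → Pinebrook Mining NL (R1): 94% × 12% × 21% = 2.3688% of Oakhollow Logistics SA.
Chain via Copperline Textiles S.p.A. → Ironwood Energy Co. (R1): 70% × 24% × 31% = 5.208% of Oakhollow Logistics SA.
Aggregating (R2): 4.5936% + 2.3688% + 5.208% = 12.1704%.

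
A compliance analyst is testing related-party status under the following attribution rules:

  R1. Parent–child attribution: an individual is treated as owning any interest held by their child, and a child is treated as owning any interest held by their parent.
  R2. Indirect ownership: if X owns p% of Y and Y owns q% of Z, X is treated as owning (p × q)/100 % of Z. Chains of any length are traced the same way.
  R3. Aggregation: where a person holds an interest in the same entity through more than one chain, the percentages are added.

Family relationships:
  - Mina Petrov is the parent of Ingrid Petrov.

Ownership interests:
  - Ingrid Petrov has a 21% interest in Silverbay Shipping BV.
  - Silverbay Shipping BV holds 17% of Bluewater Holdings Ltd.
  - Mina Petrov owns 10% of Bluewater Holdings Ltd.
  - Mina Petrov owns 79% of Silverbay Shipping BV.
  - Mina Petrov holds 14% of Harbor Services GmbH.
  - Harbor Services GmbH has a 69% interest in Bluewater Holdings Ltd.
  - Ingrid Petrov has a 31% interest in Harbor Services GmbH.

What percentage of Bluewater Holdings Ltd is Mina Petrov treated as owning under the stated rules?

By parent–child attribution (R1), Mina Petrov is treated as also owning Ingrid Petrov's interest in Harbor Services GmbH, giving 14% + 31% = 45%.
By parent–child attribution (R1), Mina Petrov is treated as also owning Ingrid Petrov's interest in Silverbay Shipping BV, giving 79% + 21% = 100%.
Chain via Harbor Services GmbH (R2): 45% × 69% = 31.05% of Bluewater Holdings Ltd.
Chain via Silverbay Shipping BV (R2): 100% × 17% = 17% of Bluewater Holdings Ltd.
Direct interest in Bluewater Holdings Ltd: 10%.
Aggregating (R3): 31.05% + 17% + 10% = 58.05%.

58.05%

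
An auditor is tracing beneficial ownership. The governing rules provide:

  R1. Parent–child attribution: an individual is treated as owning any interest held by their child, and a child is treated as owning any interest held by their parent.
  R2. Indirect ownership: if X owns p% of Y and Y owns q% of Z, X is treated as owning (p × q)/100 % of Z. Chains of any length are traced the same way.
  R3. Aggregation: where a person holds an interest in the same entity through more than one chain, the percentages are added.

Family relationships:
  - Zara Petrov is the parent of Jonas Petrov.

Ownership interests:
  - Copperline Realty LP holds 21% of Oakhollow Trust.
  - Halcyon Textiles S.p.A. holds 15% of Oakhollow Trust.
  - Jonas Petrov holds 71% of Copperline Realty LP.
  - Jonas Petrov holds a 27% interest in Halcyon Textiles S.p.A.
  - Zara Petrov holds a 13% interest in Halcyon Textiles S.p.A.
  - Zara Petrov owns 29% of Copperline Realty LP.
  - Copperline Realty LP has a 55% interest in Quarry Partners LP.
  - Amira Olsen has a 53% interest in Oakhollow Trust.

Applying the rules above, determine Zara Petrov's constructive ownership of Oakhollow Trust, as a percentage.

By parent–child attribution (R1), Zara Petrov is treated as also owning Jonas Petrov's interest in Copperline Realty LP, giving 29% + 71% = 100%.
By parent–child attribution (R1), Zara Petrov is treated as also owning Jonas Petrov's interest in Halcyon Textiles S.p.A, giving 13% + 27% = 40%.
Chain via Copperline Realty LP (R2): 100% × 21% = 21% of Oakhollow Trust.
Chain via Halcyon Textiles S.p.A. (R2): 40% × 15% = 6% of Oakhollow Trust.
Aggregating (R3): 21% + 6% = 27%.

27%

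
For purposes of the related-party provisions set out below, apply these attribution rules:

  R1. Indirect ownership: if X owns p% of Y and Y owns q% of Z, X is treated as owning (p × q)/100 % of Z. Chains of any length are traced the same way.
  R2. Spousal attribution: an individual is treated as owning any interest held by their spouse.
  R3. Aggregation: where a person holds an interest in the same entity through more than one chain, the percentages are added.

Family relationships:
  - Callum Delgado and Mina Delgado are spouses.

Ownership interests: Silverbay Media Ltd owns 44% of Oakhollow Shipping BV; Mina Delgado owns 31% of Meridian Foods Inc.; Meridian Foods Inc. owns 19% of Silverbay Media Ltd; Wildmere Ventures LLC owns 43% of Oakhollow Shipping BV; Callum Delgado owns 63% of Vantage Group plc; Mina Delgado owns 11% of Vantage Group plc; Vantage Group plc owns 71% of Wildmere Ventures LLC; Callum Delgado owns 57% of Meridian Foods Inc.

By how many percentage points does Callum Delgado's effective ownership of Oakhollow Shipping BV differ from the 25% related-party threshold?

By spousal attribution (R2), Callum Delgado is treated as also owning Mina Delgado's interest in Vantage Group plc, giving 63% + 11% = 74%.
By spousal attribution (R2), Callum Delgado is treated as also owning Mina Delgado's interest in Meridian Foods Inc, giving 57% + 31% = 88%.
Chain via Vantage Group plc → Wildmere Ventures LLC (R1): 74% × 71% × 43% = 22.5922% of Oakhollow Shipping BV.
Chain via Meridian Foods Inc. → Silverbay Media Ltd (R1): 88% × 19% × 44% = 7.3568% of Oakhollow Shipping BV.
Aggregating (R3): 22.5922% + 7.3568% = 29.949%.
29.949% exceeds the 25% threshold by 4.949 percentage points.

4.949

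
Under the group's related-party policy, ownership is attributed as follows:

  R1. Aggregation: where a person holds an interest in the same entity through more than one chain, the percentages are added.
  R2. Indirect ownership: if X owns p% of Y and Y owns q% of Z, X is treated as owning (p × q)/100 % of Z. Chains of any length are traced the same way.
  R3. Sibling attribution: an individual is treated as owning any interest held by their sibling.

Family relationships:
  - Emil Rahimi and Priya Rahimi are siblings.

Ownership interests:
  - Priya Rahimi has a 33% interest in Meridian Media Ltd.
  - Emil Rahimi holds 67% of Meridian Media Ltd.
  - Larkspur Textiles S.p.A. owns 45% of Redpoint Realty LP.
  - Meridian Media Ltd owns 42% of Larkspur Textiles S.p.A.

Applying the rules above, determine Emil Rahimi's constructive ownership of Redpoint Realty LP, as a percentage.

By sibling attribution (R3), Emil Rahimi is treated as also owning Priya Rahimi's interest in Meridian Media Ltd, giving 67% + 33% = 100%.
Chain via Meridian Media Ltd → Larkspur Textiles S.p.A. (R2): 100% × 42% × 45% = 18.9% of Redpoint Realty LP.

18.9%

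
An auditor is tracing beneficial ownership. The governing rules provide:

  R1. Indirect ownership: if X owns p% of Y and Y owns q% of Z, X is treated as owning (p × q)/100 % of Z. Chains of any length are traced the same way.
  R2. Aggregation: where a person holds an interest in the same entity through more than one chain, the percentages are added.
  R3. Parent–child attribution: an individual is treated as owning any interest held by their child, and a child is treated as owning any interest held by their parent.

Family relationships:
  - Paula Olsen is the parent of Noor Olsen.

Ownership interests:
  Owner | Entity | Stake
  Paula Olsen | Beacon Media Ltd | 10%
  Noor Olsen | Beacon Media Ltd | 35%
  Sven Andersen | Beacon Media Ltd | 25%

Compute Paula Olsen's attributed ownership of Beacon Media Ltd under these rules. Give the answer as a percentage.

45%

By parent–child attribution (R3), Paula Olsen is treated as also owning Noor Olsen's interest in Beacon Media Ltd, giving 10% + 35% = 45%.
Direct interest in Beacon Media Ltd: 45%.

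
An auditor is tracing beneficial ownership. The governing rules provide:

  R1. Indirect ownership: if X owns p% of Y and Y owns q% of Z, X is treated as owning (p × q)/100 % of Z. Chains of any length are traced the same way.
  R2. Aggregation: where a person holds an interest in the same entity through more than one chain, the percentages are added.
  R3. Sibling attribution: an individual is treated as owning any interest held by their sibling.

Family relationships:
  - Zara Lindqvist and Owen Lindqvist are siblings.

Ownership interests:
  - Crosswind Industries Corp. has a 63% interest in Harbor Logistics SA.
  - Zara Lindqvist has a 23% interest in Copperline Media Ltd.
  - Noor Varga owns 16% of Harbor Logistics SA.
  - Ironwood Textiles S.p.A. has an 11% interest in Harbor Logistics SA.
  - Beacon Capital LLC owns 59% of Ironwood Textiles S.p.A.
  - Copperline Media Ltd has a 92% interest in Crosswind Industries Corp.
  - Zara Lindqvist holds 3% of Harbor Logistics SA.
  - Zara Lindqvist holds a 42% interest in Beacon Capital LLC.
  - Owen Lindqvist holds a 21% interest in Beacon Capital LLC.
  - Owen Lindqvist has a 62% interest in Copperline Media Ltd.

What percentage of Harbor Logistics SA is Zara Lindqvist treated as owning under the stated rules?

56.3547%

By sibling attribution (R3), Zara Lindqvist is treated as also owning Owen Lindqvist's interest in Copperline Media Ltd, giving 23% + 62% = 85%.
By sibling attribution (R3), Zara Lindqvist is treated as also owning Owen Lindqvist's interest in Beacon Capital LLC, giving 42% + 21% = 63%.
Chain via Copperline Media Ltd → Crosswind Industries Corp. (R1): 85% × 92% × 63% = 49.266% of Harbor Logistics SA.
Chain via Beacon Capital LLC → Ironwood Textiles S.p.A. (R1): 63% × 59% × 11% = 4.0887% of Harbor Logistics SA.
Direct interest in Harbor Logistics SA: 3%.
Aggregating (R2): 49.266% + 4.0887% + 3% = 56.3547%.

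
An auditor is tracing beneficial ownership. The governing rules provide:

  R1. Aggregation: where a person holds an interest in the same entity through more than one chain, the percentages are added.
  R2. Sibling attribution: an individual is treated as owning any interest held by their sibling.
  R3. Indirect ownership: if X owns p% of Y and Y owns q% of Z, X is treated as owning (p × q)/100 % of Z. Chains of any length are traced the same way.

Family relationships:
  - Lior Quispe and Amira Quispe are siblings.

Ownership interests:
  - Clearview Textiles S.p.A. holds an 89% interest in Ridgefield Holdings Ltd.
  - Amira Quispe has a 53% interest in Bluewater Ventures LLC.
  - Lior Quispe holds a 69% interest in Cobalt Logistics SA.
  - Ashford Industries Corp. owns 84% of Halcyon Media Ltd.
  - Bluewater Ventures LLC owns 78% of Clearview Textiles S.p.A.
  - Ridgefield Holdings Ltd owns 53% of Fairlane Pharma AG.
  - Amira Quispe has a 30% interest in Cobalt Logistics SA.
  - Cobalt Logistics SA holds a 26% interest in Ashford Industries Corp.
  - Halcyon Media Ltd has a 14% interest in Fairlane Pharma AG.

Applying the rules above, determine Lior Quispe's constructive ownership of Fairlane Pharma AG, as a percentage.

By sibling attribution (R2), Lior Quispe is treated as also owning Amira Quispe's interest in Cobalt Logistics SA, giving 69% + 30% = 99%.
By sibling attribution (R2), Lior Quispe is treated as owning Amira Quispe's 53% interest in Bluewater Ventures LLC.
Chain via Cobalt Logistics SA → Ashford Industries Corp. → Halcyon Media Ltd (R3): 99% × 26% × 84% × 14% = 3.027024% of Fairlane Pharma AG.
Chain via Bluewater Ventures LLC → Clearview Textiles S.p.A. → Ridgefield Holdings Ltd (R3): 53% × 78% × 89% × 53% = 19.500078% of Fairlane Pharma AG.
Aggregating (R1): 3.027024% + 19.500078% = 22.527102%.

22.527102%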